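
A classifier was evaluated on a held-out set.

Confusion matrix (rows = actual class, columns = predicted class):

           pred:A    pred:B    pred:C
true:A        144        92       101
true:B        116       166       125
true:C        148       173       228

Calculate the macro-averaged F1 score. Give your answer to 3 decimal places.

Per-class F1 score (2·TP/(2·TP+FP+FN)):
  A: TP=144, FP=116+148=264, FN=92+101=193 → 288/745 = 0.3866
  B: TP=166, FP=92+173=265, FN=116+125=241 → 332/838 = 0.3962
  C: TP=228, FP=101+125=226, FN=148+173=321 → 456/1003 = 0.4546
Macro-F1 score = mean = (0.3866 + 0.3962 + 0.4546) / 3 = 0.412

0.412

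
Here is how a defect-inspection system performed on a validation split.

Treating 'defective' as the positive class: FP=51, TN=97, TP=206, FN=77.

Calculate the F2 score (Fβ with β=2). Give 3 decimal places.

Fβ = (1+β²)·TP / ((1+β²)·TP + β²·FN + FP), with β²=4
= 5·206 / (5·206 + 4·77 + 51) = 0.742

0.742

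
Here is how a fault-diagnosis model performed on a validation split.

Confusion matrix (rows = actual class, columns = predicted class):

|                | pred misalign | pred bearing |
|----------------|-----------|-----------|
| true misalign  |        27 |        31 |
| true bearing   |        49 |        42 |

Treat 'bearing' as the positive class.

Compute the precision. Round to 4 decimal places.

Precision = TP/(TP+FP) = 42/(42+31) = 42/73 = 0.5753

0.5753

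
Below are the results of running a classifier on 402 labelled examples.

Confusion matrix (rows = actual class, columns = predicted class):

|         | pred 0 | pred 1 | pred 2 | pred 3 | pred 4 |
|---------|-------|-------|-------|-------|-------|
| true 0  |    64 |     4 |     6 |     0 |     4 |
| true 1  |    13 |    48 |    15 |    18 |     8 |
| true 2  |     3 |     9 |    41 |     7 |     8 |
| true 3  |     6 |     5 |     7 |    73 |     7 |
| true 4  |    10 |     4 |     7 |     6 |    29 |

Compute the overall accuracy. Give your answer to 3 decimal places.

0.634

Accuracy = trace / total = (64+48+41+73+29=255) / 402 = 255/402 = 0.634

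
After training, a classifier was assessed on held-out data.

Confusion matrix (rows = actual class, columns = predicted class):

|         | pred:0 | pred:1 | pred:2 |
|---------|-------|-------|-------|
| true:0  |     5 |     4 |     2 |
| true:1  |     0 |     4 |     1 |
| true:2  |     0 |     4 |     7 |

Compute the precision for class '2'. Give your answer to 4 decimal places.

0.7000

One-vs-rest for '2': TP = diagonal; FP = other classes predicted '2'; FN = '2' predicted as other.
precision = TP/(TP+FP).
2: TP=7, FP=2+1=3 → 7/10 = 0.70000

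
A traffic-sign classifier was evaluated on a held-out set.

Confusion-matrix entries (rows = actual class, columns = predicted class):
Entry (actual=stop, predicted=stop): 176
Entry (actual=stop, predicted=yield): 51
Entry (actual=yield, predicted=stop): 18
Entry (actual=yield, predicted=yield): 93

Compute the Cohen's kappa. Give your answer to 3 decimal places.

Observed agreement pₒ = trace/N = 269/338 = 0.7959
Expected agreement pₑ = Σ (rowᵢ·colᵢ)/N² = (227·194 + 111·144)/338² = 0.5254
κ = (pₒ − pₑ)/(1 − pₑ) = (0.7959 − 0.5254)/(1 − 0.5254) = 0.570

0.570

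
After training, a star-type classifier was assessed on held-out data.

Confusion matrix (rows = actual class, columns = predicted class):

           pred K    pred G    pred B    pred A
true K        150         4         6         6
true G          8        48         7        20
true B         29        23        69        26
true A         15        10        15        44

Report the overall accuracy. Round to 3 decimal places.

Accuracy = trace / total = (150+48+69+44=311) / 480 = 311/480 = 0.648

0.648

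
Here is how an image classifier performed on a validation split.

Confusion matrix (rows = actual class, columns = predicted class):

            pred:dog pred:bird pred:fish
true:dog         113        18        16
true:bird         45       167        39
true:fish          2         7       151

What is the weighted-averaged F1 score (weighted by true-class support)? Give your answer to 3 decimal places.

0.770

Per-class F1 score (2·TP/(2·TP+FP+FN)):
  dog: TP=113, FP=45+2=47, FN=18+16=34 → 226/307 = 0.7362
  bird: TP=167, FP=18+7=25, FN=45+39=84 → 334/443 = 0.7540
  fish: TP=151, FP=16+39=55, FN=2+7=9 → 302/366 = 0.8251
Weighted-F1 score = Σ (supportᵢ/N)·F1 scoreᵢ with N=558: (147/558)·0.7362 + (251/558)·0.7540 + (160/558)·0.8251 = 0.770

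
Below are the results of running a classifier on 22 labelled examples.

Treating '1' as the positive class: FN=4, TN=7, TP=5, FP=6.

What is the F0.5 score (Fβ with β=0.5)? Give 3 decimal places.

0.472

Fβ = (1+β²)·TP / ((1+β²)·TP + β²·FN + FP), with β²=1/4
= 1.25·5 / (1.25·5 + 0.25·4 + 6) = 0.472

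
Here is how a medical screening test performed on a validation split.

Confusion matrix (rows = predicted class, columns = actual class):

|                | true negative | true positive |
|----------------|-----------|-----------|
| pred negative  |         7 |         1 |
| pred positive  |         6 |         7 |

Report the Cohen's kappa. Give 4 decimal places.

0.3691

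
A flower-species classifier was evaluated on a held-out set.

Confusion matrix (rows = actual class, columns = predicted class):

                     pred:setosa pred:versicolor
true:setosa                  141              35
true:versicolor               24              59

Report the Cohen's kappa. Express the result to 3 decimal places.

0.495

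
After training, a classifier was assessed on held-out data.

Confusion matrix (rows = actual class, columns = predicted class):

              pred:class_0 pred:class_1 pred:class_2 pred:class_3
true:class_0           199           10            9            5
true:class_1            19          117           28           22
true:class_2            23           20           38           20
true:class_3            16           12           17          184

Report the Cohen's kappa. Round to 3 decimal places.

0.626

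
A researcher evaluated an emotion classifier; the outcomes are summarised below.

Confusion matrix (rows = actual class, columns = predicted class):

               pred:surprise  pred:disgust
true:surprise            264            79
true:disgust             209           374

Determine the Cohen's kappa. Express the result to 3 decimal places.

0.381

Observed agreement pₒ = trace/N = 638/926 = 0.6890
Expected agreement pₑ = Σ (rowᵢ·colᵢ)/N² = (343·473 + 583·453)/926² = 0.4972
κ = (pₒ − pₑ)/(1 − pₑ) = (0.6890 − 0.4972)/(1 − 0.4972) = 0.381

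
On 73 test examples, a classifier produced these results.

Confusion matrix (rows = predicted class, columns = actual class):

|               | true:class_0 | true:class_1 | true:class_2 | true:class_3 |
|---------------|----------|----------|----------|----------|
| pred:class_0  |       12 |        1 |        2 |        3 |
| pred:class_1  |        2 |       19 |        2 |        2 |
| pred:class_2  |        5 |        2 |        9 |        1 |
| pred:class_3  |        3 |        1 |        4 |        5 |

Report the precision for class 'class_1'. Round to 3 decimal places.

One-vs-rest for 'class_1': TP = diagonal; FP = other classes predicted 'class_1'; FN = 'class_1' predicted as other.
precision = TP/(TP+FP).
class_1: TP=19, FP=2+2+2=6 → 19/25 = 0.7600

0.760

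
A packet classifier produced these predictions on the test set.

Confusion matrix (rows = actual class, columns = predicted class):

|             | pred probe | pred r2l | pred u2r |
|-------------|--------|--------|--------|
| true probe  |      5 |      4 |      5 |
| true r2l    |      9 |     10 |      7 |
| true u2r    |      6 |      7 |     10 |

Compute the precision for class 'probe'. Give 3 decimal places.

One-vs-rest for 'probe': TP = diagonal; FP = other classes predicted 'probe'; FN = 'probe' predicted as other.
precision = TP/(TP+FP).
probe: TP=5, FP=9+6=15 → 5/20 = 0.2500

0.250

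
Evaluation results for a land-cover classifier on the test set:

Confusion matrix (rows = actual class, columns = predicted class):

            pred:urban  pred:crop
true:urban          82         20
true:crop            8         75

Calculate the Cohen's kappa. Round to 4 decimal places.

Observed agreement pₒ = trace/N = 157/185 = 0.84865
Expected agreement pₑ = Σ (rowᵢ·colᵢ)/N² = (102·90 + 83·95)/185² = 0.49861
κ = (pₒ − pₑ)/(1 − pₑ) = (0.84865 − 0.49861)/(1 − 0.49861) = 0.6981

0.6981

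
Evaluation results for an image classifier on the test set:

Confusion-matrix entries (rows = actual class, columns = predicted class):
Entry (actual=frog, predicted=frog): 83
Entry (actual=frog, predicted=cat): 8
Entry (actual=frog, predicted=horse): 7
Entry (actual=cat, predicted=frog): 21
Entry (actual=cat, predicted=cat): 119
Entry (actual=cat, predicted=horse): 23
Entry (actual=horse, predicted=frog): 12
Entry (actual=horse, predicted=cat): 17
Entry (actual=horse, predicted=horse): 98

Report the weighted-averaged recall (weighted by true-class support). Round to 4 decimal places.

0.7732

Per-class recall (TP/(TP+FN)):
  frog: TP=83, FN=8+7=15 → 83/98 = 0.84694
  cat: TP=119, FN=21+23=44 → 119/163 = 0.73006
  horse: TP=98, FN=12+17=29 → 98/127 = 0.77165
Weighted-recall = Σ (supportᵢ/N)·recallᵢ with N=388: (98/388)·0.84694 + (163/388)·0.73006 + (127/388)·0.77165 = 0.7732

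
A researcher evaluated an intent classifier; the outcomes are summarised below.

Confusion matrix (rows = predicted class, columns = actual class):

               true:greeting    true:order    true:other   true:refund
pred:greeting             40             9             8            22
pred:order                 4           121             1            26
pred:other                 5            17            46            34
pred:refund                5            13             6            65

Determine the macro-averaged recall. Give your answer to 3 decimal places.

0.673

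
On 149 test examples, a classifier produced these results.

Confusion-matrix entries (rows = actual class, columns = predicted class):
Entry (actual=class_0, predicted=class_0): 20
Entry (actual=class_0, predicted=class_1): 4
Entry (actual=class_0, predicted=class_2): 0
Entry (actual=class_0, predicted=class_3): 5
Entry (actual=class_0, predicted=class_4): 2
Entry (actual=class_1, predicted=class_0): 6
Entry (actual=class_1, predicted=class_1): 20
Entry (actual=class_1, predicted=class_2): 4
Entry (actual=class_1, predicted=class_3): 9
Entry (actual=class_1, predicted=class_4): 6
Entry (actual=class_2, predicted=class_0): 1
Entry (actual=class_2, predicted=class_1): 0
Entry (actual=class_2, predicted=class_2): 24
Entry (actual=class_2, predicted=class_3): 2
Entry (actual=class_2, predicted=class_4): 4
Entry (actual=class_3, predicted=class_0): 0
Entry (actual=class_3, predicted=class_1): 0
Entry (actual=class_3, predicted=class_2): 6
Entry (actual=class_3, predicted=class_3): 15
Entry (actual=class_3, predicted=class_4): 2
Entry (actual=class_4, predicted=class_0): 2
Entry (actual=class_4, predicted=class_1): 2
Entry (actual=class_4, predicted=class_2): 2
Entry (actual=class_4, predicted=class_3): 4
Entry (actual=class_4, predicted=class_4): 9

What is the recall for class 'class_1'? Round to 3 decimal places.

0.444

Treat 'class_1' as positive and all other classes as negative.
recall = TP/(TP+FN).
class_1: TP=20, FN=6+4+9+6=25 → 20/45 = 0.4444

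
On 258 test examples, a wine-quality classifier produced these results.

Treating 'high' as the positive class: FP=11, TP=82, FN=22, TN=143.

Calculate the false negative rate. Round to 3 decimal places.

0.212

FNR = FN/(FN+TP) = 22/(22+82) = 0.212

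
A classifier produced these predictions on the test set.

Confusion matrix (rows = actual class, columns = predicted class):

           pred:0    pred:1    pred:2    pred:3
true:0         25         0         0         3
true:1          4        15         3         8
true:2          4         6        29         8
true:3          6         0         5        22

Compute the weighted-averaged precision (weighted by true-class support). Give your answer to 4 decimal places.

0.6806

Per-class precision (TP/(TP+FP)):
  0: TP=25, FP=4+4+6=14 → 25/39 = 0.64103
  1: TP=15, FP=0+6+0=6 → 15/21 = 0.71429
  2: TP=29, FP=0+3+5=8 → 29/37 = 0.78378
  3: TP=22, FP=3+8+8=19 → 22/41 = 0.53659
Weighted-precision = Σ (supportᵢ/N)·precisionᵢ with N=138: (28/138)·0.64103 + (30/138)·0.71429 + (47/138)·0.78378 + (33/138)·0.53659 = 0.6806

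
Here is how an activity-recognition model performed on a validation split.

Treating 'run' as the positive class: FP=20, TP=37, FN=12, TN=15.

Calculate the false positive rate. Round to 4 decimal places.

FPR = FP/(FP+TN) = 20/(20+15) = 0.5714

0.5714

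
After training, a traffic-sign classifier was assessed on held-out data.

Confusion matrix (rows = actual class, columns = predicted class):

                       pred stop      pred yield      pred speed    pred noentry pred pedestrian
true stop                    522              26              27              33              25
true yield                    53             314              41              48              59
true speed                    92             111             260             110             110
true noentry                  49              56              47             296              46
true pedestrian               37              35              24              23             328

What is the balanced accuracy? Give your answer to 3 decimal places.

Balanced accuracy = mean of per-class recall.
  stop: recall = 522/633 = 0.8246
  yield: recall = 314/515 = 0.6097
  speed: recall = 260/683 = 0.3807
  noentry: recall = 296/494 = 0.5992
  pedestrian: recall = 328/447 = 0.7338
Mean = (0.8246 + 0.6097 + 0.3807 + 0.5992 + 0.7338) / 5 = 0.630

0.630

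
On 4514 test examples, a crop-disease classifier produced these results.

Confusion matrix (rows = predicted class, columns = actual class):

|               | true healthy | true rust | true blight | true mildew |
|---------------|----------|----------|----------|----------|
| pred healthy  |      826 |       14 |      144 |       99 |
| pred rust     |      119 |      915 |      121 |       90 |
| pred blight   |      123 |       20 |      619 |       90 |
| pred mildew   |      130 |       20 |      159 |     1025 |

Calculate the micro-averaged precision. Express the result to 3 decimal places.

Micro-averaging pools counts across classes: ΣTP=3385, ΣFP=1129, ΣFN=1129.
Micro-precision = TP/(TP+FP) on pooled counts = 0.750 (equals overall accuracy in single-label multiclass).

0.750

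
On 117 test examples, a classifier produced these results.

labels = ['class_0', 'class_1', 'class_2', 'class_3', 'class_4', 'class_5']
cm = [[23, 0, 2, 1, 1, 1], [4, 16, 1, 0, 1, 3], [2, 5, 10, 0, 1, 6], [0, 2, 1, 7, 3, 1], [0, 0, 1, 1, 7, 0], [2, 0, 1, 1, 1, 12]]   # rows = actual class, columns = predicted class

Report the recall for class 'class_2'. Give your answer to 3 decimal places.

Take TP from the diagonal, FP from the rest of the 'class_2' prediction marginal, FN from the rest of the 'class_2' actual marginal.
recall = TP/(TP+FN).
class_2: TP=10, FN=2+5+0+1+6=14 → 10/24 = 0.4167

0.417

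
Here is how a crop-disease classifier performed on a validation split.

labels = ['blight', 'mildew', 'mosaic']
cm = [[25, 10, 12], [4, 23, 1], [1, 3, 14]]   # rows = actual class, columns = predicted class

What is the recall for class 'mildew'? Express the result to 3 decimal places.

Treat 'mildew' as positive and all other classes as negative.
recall = TP/(TP+FN).
mildew: TP=23, FN=4+1=5 → 23/28 = 0.8214

0.821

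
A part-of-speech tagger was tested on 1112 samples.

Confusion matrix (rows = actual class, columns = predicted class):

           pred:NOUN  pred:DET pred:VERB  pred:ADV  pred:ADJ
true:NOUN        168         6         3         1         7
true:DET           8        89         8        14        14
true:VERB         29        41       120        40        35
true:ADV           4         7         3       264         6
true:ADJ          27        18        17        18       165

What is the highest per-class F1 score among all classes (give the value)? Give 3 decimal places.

0.850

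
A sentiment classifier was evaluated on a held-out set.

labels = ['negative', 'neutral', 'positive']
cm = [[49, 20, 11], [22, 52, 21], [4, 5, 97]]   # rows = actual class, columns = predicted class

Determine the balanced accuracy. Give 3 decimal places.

Balanced accuracy = mean of per-class recall.
  negative: recall = 49/80 = 0.6125
  neutral: recall = 52/95 = 0.5474
  positive: recall = 97/106 = 0.9151
Mean = (0.6125 + 0.5474 + 0.9151) / 3 = 0.692

0.692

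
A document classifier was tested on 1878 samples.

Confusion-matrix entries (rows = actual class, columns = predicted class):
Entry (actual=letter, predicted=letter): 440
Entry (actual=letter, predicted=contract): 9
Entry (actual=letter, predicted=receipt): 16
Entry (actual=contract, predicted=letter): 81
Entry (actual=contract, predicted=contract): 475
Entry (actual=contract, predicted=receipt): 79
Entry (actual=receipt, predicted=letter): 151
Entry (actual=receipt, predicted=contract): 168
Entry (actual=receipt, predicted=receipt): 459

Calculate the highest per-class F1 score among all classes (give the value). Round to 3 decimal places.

Per-class F1 score (2·TP/(2·TP+FP+FN)):
  letter: TP=440, FP=81+151=232, FN=9+16=25 → 880/1137 = 0.7740
  contract: TP=475, FP=9+168=177, FN=81+79=160 → 950/1287 = 0.7382
  receipt: TP=459, FP=16+79=95, FN=151+168=319 → 918/1332 = 0.6892
Highest is class 'letter' with F1 score = 0.774.

0.774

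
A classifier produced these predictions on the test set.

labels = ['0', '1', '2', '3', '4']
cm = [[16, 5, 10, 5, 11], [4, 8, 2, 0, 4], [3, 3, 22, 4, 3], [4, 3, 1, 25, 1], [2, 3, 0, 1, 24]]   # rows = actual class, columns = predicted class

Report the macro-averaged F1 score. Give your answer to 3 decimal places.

0.566

Per-class F1 score (2·TP/(2·TP+FP+FN)):
  0: TP=16, FP=4+3+4+2=13, FN=5+10+5+11=31 → 32/76 = 0.4211
  1: TP=8, FP=5+3+3+3=14, FN=4+2+0+4=10 → 16/40 = 0.4000
  2: TP=22, FP=10+2+1+0=13, FN=3+3+4+3=13 → 44/70 = 0.6286
  3: TP=25, FP=5+0+4+1=10, FN=4+3+1+1=9 → 50/69 = 0.7246
  4: TP=24, FP=11+4+3+1=19, FN=2+3+0+1=6 → 48/73 = 0.6575
Macro-F1 score = mean = (0.4211 + 0.4000 + 0.6286 + 0.7246 + 0.6575) / 5 = 0.566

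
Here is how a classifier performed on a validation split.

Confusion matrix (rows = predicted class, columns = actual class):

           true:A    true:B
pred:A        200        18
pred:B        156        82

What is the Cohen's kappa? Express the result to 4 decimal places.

0.2552

Observed agreement pₒ = trace/N = 282/456 = 0.61842
Expected agreement pₑ = Σ (rowᵢ·colᵢ)/N² = (356·218 + 100·238)/456² = 0.48769
κ = (pₒ − pₑ)/(1 − pₑ) = (0.61842 − 0.48769)/(1 − 0.48769) = 0.2552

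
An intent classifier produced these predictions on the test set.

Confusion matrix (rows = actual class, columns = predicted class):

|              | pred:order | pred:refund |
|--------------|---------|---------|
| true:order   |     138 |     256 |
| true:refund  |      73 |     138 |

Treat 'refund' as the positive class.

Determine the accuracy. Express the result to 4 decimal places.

Accuracy = (TP+TN)/N = (138+138)/605 = 0.4562

0.4562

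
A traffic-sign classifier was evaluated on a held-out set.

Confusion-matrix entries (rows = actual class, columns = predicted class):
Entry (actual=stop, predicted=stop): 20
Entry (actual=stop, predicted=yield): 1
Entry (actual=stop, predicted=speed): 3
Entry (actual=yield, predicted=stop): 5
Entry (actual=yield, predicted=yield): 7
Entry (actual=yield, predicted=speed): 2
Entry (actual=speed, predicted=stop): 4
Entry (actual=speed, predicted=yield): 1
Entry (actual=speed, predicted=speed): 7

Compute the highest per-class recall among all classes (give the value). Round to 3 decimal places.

Per-class recall (TP/(TP+FN)):
  stop: TP=20, FN=1+3=4 → 20/24 = 0.8333
  yield: TP=7, FN=5+2=7 → 7/14 = 0.5000
  speed: TP=7, FN=4+1=5 → 7/12 = 0.5833
Highest is class 'stop' with recall = 0.833.

0.833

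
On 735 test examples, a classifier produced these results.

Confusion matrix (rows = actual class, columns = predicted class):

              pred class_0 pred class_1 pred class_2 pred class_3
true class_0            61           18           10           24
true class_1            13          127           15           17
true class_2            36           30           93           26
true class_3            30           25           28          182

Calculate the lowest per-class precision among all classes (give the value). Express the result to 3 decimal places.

0.436

Per-class precision (TP/(TP+FP)):
  class_0: TP=61, FP=13+36+30=79 → 61/140 = 0.4357
  class_1: TP=127, FP=18+30+25=73 → 127/200 = 0.6350
  class_2: TP=93, FP=10+15+28=53 → 93/146 = 0.6370
  class_3: TP=182, FP=24+17+26=67 → 182/249 = 0.7309
Lowest is class 'class_0' with precision = 0.436.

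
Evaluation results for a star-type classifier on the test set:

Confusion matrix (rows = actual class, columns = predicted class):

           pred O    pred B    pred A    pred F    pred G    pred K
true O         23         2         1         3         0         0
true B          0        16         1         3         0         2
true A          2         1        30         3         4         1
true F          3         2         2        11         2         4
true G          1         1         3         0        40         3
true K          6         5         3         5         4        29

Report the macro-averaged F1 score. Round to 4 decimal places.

0.6692

Per-class F1 score (2·TP/(2·TP+FP+FN)):
  O: TP=23, FP=0+2+3+1+6=12, FN=2+1+3+0+0=6 → 46/64 = 0.71875
  B: TP=16, FP=2+1+2+1+5=11, FN=0+1+3+0+2=6 → 32/49 = 0.65306
  A: TP=30, FP=1+1+2+3+3=10, FN=2+1+3+4+1=11 → 60/81 = 0.74074
  F: TP=11, FP=3+3+3+0+5=14, FN=3+2+2+2+4=13 → 22/49 = 0.44898
  G: TP=40, FP=0+0+4+2+4=10, FN=1+1+3+0+3=8 → 80/98 = 0.81633
  K: TP=29, FP=0+2+1+4+3=10, FN=6+5+3+5+4=23 → 58/91 = 0.63736
Macro-F1 score = mean = (0.71875 + 0.65306 + 0.74074 + 0.44898 + 0.81633 + 0.63736) / 6 = 0.6692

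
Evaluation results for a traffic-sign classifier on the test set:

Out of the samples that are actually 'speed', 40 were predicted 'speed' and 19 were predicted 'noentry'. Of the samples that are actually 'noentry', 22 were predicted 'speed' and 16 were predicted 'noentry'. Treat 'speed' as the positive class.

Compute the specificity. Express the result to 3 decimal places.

0.421

Specificity = TN/(TN+FP) = 16/(16+22) = 0.421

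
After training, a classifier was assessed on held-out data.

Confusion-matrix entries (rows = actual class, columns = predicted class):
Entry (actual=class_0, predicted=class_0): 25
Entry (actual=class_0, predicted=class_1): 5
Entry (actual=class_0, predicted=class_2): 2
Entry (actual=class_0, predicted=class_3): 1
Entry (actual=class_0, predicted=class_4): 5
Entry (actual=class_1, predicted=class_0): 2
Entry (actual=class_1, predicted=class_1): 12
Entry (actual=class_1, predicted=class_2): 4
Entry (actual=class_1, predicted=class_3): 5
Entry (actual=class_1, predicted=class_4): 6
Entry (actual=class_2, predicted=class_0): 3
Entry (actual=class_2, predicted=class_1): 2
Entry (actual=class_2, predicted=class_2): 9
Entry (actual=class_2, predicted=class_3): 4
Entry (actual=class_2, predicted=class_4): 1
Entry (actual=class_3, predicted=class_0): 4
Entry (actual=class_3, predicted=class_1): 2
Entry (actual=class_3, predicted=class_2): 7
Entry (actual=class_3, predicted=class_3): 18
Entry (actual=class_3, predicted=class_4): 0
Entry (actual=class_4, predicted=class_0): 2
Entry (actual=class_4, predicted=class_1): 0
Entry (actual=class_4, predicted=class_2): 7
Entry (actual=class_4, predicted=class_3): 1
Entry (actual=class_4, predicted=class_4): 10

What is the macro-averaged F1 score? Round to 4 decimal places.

0.5214

Per-class F1 score (2·TP/(2·TP+FP+FN)):
  class_0: TP=25, FP=2+3+4+2=11, FN=5+2+1+5=13 → 50/74 = 0.67568
  class_1: TP=12, FP=5+2+2+0=9, FN=2+4+5+6=17 → 24/50 = 0.48000
  class_2: TP=9, FP=2+4+7+7=20, FN=3+2+4+1=10 → 18/48 = 0.37500
  class_3: TP=18, FP=1+5+4+1=11, FN=4+2+7+0=13 → 36/60 = 0.60000
  class_4: TP=10, FP=5+6+1+0=12, FN=2+0+7+1=10 → 20/42 = 0.47619
Macro-F1 score = mean = (0.67568 + 0.48000 + 0.37500 + 0.60000 + 0.47619) / 5 = 0.5214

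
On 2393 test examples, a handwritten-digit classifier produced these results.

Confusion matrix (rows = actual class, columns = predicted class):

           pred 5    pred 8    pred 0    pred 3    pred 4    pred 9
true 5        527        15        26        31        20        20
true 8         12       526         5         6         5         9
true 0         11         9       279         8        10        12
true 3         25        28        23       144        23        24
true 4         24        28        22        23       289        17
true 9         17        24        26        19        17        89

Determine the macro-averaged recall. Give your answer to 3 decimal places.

0.721

Per-class recall (TP/(TP+FN)):
  5: TP=527, FN=15+26+31+20+20=112 → 527/639 = 0.8247
  8: TP=526, FN=12+5+6+5+9=37 → 526/563 = 0.9343
  0: TP=279, FN=11+9+8+10+12=50 → 279/329 = 0.8480
  3: TP=144, FN=25+28+23+23+24=123 → 144/267 = 0.5393
  4: TP=289, FN=24+28+22+23+17=114 → 289/403 = 0.7171
  9: TP=89, FN=17+24+26+19+17=103 → 89/192 = 0.4635
Macro-recall = mean = (0.8247 + 0.9343 + 0.8480 + 0.5393 + 0.7171 + 0.4635) / 6 = 0.721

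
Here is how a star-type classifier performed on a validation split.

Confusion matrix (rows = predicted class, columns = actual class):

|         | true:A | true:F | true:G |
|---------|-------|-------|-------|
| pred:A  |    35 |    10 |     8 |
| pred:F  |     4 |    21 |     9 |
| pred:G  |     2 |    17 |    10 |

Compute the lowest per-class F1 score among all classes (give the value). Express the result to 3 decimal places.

Per-class F1 score (2·TP/(2·TP+FP+FN)):
  A: TP=35, FP=10+8=18, FN=4+2=6 → 70/94 = 0.7447
  F: TP=21, FP=4+9=13, FN=10+17=27 → 42/82 = 0.5122
  G: TP=10, FP=2+17=19, FN=8+9=17 → 20/56 = 0.3571
Lowest is class 'G' with F1 score = 0.357.

0.357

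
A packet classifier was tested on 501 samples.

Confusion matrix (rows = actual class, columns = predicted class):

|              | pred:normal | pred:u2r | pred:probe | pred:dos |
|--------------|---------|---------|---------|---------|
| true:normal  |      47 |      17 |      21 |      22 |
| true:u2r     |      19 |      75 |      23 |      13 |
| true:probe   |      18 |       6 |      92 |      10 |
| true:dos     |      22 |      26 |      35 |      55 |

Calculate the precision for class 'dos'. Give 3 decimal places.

precision = TP/(TP+FP).
dos: TP=55, FP=22+13+10=45 → 55/100 = 0.5500

0.550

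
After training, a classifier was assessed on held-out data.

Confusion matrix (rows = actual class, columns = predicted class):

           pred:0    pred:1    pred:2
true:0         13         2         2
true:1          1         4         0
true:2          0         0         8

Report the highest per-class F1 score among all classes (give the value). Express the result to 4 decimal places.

0.8889

Per-class F1 score (2·TP/(2·TP+FP+FN)):
  0: TP=13, FP=1+0=1, FN=2+2=4 → 26/31 = 0.83871
  1: TP=4, FP=2+0=2, FN=1+0=1 → 8/11 = 0.72727
  2: TP=8, FP=2+0=2, FN=0+0=0 → 16/18 = 0.88889
Highest is class '2' with F1 score = 0.8889.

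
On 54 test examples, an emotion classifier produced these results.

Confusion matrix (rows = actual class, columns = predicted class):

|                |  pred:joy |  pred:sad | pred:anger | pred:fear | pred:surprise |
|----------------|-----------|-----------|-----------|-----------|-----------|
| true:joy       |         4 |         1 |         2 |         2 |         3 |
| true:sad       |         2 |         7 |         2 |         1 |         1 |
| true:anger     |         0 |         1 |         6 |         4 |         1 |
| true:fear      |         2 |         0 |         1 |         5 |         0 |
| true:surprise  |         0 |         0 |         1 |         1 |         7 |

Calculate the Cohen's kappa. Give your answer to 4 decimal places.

0.4248

Observed agreement pₒ = trace/N = 29/54 = 0.53704
Expected agreement pₑ = Σ (rowᵢ·colᵢ)/N² = (12·8 + 13·9 + 12·12 + 8·13 + 9·12)/54² = 0.19513
κ = (pₒ − pₑ)/(1 − pₑ) = (0.53704 − 0.19513)/(1 − 0.19513) = 0.4248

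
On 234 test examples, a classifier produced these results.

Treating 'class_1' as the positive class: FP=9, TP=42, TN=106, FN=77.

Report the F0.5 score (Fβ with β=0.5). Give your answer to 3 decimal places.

0.650

Fβ = (1+β²)·TP / ((1+β²)·TP + β²·FN + FP), with β²=1/4
= 1.25·42 / (1.25·42 + 0.25·77 + 9) = 0.650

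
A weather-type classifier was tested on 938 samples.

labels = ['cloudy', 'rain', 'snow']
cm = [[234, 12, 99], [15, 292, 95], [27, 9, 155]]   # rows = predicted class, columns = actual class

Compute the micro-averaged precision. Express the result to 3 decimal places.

Micro-averaging pools counts across classes: ΣTP=681, ΣFP=257, ΣFN=257.
Micro-precision = TP/(TP+FP) on pooled counts = 0.726 (equals overall accuracy in single-label multiclass).

0.726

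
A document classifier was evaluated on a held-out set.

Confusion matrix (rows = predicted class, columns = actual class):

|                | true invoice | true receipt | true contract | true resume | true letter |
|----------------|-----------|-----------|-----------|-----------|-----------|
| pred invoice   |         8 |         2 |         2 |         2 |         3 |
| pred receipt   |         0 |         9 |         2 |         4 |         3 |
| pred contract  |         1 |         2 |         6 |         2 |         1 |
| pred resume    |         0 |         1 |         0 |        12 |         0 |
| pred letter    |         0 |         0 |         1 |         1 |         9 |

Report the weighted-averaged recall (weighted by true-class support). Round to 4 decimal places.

0.6197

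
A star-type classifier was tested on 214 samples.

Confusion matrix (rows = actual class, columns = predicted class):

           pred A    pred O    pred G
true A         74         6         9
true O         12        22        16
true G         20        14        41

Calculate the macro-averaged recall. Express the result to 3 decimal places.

0.606

Per-class recall (TP/(TP+FN)):
  A: TP=74, FN=6+9=15 → 74/89 = 0.8315
  O: TP=22, FN=12+16=28 → 22/50 = 0.4400
  G: TP=41, FN=20+14=34 → 41/75 = 0.5467
Macro-recall = mean = (0.8315 + 0.4400 + 0.5467) / 3 = 0.606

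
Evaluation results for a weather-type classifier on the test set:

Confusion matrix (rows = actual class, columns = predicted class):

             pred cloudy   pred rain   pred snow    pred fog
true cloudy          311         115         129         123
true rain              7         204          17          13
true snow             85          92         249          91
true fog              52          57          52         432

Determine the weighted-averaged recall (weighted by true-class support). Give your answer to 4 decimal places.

Per-class recall (TP/(TP+FN)):
  cloudy: TP=311, FN=115+129+123=367 → 311/678 = 0.45870
  rain: TP=204, FN=7+17+13=37 → 204/241 = 0.84647
  snow: TP=249, FN=85+92+91=268 → 249/517 = 0.48162
  fog: TP=432, FN=52+57+52=161 → 432/593 = 0.72850
Weighted-recall = Σ (supportᵢ/N)·recallᵢ with N=2029: (678/2029)·0.45870 + (241/2029)·0.84647 + (517/2029)·0.48162 + (593/2029)·0.72850 = 0.5895

0.5895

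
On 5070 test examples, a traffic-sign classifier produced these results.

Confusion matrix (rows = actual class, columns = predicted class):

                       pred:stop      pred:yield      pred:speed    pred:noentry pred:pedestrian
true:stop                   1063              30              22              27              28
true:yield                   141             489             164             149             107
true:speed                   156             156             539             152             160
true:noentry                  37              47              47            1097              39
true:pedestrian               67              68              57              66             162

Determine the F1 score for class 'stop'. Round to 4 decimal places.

Treat 'stop' as positive and all other classes as negative.
F1 score = 2·TP/(2·TP+FP+FN).
stop: TP=1063, FP=141+156+37+67=401, FN=30+22+27+28=107 → 2126/2634 = 0.80714

0.8071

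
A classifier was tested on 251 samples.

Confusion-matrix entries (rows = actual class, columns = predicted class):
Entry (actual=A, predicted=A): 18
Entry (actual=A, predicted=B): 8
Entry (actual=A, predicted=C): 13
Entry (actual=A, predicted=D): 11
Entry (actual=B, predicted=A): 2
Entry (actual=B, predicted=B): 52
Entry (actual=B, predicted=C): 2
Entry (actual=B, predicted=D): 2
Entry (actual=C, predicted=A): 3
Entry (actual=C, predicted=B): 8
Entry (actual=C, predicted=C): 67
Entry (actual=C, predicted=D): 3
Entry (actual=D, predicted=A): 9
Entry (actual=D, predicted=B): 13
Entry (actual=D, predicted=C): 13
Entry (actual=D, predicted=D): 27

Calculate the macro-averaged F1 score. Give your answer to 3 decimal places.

0.616

Per-class F1 score (2·TP/(2·TP+FP+FN)):
  A: TP=18, FP=2+3+9=14, FN=8+13+11=32 → 36/82 = 0.4390
  B: TP=52, FP=8+8+13=29, FN=2+2+2=6 → 104/139 = 0.7482
  C: TP=67, FP=13+2+13=28, FN=3+8+3=14 → 134/176 = 0.7614
  D: TP=27, FP=11+2+3=16, FN=9+13+13=35 → 54/105 = 0.5143
Macro-F1 score = mean = (0.4390 + 0.7482 + 0.7614 + 0.5143) / 4 = 0.616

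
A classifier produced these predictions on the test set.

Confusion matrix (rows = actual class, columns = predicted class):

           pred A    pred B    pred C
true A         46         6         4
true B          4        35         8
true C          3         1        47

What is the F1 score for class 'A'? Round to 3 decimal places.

Treat 'A' as positive and all other classes as negative.
F1 score = 2·TP/(2·TP+FP+FN).
A: TP=46, FP=4+3=7, FN=6+4=10 → 92/109 = 0.8440

0.844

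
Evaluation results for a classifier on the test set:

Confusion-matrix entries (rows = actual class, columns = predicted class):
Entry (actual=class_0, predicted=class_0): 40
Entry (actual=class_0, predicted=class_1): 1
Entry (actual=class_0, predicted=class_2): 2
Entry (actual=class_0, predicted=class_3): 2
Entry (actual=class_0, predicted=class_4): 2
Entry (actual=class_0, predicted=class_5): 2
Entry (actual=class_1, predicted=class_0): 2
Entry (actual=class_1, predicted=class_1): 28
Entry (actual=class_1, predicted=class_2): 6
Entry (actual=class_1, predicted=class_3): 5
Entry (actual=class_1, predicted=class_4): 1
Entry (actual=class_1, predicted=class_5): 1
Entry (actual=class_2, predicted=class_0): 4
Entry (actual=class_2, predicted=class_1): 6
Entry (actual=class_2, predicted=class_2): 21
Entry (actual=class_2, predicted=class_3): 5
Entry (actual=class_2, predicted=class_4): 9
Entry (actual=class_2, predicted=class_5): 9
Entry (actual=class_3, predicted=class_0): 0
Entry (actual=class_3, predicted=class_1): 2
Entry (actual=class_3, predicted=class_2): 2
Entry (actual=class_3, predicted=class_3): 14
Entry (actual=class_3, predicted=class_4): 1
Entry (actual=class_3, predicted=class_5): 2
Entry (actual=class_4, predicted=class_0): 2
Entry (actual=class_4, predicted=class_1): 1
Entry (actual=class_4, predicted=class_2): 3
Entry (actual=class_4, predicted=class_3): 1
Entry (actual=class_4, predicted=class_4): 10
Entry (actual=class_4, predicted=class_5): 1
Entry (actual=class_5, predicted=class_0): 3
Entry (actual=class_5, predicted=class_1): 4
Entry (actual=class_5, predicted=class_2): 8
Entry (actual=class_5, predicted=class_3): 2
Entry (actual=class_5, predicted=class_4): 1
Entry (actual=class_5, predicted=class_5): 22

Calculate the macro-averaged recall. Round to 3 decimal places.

0.605

Per-class recall (TP/(TP+FN)):
  class_0: TP=40, FN=1+2+2+2+2=9 → 40/49 = 0.8163
  class_1: TP=28, FN=2+6+5+1+1=15 → 28/43 = 0.6512
  class_2: TP=21, FN=4+6+5+9+9=33 → 21/54 = 0.3889
  class_3: TP=14, FN=0+2+2+1+2=7 → 14/21 = 0.6667
  class_4: TP=10, FN=2+1+3+1+1=8 → 10/18 = 0.5556
  class_5: TP=22, FN=3+4+8+2+1=18 → 22/40 = 0.5500
Macro-recall = mean = (0.8163 + 0.6512 + 0.3889 + 0.6667 + 0.5556 + 0.5500) / 6 = 0.605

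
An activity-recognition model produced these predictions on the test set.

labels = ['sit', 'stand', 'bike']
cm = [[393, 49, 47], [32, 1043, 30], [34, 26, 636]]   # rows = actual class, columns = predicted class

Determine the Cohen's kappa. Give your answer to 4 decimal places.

0.8482

Observed agreement pₒ = trace/N = 2072/2290 = 0.90480
Expected agreement pₑ = Σ (rowᵢ·colᵢ)/N² = (489·459 + 1105·1118 + 696·713)/2290² = 0.37301
κ = (pₒ − pₑ)/(1 − pₑ) = (0.90480 − 0.37301)/(1 − 0.37301) = 0.8482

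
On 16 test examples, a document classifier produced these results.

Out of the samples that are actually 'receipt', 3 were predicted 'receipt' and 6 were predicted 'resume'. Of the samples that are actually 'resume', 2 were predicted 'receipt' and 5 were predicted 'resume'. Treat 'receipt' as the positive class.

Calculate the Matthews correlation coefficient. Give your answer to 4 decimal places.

MCC = (TP·TN − FP·FN) / √((TP+FP)(TP+FN)(TN+FP)(TN+FN))
Numerator = 3·5 − 2·6 = 3
Denominator = √(5·9·7·11) = √3465 = 58.8643
MCC = 3 / 58.8643 = 0.0510

0.0510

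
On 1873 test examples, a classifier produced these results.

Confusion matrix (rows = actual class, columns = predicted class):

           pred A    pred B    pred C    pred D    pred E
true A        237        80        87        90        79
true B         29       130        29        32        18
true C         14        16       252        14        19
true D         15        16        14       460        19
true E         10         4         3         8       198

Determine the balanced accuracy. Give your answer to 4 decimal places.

0.7051

Balanced accuracy = mean of per-class recall.
  A: recall = 237/573 = 0.41361
  B: recall = 130/238 = 0.54622
  C: recall = 252/315 = 0.80000
  D: recall = 460/524 = 0.87786
  E: recall = 198/223 = 0.88789
Mean = (0.41361 + 0.54622 + 0.80000 + 0.87786 + 0.88789) / 5 = 0.7051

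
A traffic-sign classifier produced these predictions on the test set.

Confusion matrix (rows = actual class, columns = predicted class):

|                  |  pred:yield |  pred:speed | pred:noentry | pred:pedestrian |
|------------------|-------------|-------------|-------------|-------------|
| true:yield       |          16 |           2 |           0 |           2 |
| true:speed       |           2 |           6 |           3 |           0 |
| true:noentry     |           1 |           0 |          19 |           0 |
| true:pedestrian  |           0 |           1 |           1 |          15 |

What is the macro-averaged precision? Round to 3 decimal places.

0.804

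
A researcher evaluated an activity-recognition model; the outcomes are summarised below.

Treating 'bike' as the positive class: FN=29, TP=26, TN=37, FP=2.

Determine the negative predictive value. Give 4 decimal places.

NPV = TN/(TN+FN) = 37/(37+29) = 0.5606

0.5606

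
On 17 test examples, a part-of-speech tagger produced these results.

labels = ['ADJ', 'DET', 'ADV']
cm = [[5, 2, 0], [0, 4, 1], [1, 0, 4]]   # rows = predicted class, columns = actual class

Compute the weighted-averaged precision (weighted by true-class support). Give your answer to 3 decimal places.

0.770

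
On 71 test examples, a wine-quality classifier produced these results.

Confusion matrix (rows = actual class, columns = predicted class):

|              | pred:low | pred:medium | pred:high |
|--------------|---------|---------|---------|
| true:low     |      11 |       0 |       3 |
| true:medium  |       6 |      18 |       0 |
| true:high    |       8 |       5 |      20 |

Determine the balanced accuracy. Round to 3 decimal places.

Balanced accuracy = mean of per-class recall.
  low: recall = 11/14 = 0.7857
  medium: recall = 18/24 = 0.7500
  high: recall = 20/33 = 0.6061
Mean = (0.7857 + 0.7500 + 0.6061) / 3 = 0.714

0.714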